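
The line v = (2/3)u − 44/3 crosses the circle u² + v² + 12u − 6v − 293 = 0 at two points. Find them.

Express v = (−44 + 2u)/3 and substitute into the circle:
13u² − 104u + 91 = 0  ⟹  u² − 8u + 7 = 0
u = 7 or u = 1, giving (7, −10) and (1, −14).

(1, −14) and (7, −10)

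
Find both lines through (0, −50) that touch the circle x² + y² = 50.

7x − y = 50 and 7x + y = −50

A line y − (−50) = m(x − (0)) is tangent when its distance from (0, 0) is 5√2:
(0m − (50))² = 50(m² + 1)
m² − 49 = 0, so m = 7 or m = −7.
Through (0, −50) these give 7x − y = 50 and 7x + y = −50.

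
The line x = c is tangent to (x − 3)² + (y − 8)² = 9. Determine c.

c = 0 or c = 6

Tangency holds when the distance from the centre (3, 8) to the line equals the radius 3:
|1·3 + 0·8 − c| / √1 = 3
|c − (3)| = 3, so c = 6 or c = 0.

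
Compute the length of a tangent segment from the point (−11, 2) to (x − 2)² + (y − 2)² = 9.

Centre (2, 2), r² = 9. |PO|² = (−13)² + (0)² = 169.
The tangent meets the radius at right angles, so tangent² = |PO|² − r² = 169 − 9 = 160.

4√10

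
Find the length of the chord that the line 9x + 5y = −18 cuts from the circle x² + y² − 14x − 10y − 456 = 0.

4√106

From the line, y = (−18 − 9x)/5. Substituting:
106x² + 424x − 10176 = 0  ⟹  x² + 4x − 96 = 0
x = 8 or x = −12, giving (8, −18) and (−12, 18).
Chord length = distance between (8, −18) and (−12, 18) = √1696 = 4√106.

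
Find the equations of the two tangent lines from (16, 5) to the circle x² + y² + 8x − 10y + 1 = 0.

x + 3y = 31 and x − 3y = 1

Write the tangent as mx − y + (5 − m·(16)) = 0 and set its distance from the centre to 2√10:
(−20m − (0))² = 40(m² + 1)
9m² − 1 = 0, so m = −1/3 or m = 1/3.
Through (16, 5) these give x + 3y = 31 and x − 3y = 1.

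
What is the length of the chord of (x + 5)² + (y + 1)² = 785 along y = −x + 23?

Centre (−5, −1), r² = 785. Perpendicular distance d from centre to line = |−29| / √2 = 29/√2.
Chord = 2√(r² − d²) = 2·√(729/2) = 27√2.

27√2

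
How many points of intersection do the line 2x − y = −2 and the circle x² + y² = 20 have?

Centre (0, 0), r² = 20. Distance² from centre to line = (2)²/5 = 4/5.
Since d² < r², the line cuts the circle twice.

2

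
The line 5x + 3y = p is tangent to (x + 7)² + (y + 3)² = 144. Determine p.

p = −44 ± 12√34

Tangency holds when the distance from the centre (−7, −3) to the line equals the radius 12:
|5·(−7) + 3·(−3) − p| / √34 = 12
|p − (−44)| = 12√34.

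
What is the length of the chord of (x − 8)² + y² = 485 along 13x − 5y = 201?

3√194

Substitute y = (−201 + 13x)/5:
194x² − 5626x + 29876 = 0  ⟹  x² − 29x + 154 = 0
x = 22 or x = 7, giving (22, 17) and (7, −22).
|(22, 17) − (7, −22)| = √((15)² + (39)²) = 3√194.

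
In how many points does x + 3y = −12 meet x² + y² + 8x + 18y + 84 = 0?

0

Centre (−4, −9), r² = 13. Distance² from centre to line = (−19)²/10 = 361/10.
Since d² > r², the line lies outside the circle.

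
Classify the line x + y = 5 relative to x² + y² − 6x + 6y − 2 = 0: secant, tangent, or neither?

d² = (1·3 + 1·(−3) − (5))²/2 = 25/2; r² = 20.
Since d² < r², the line cuts the circle twice.

secant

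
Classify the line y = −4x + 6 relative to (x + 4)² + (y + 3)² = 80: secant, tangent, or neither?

secant

Centre (−4, −3), r² = 80. Distance² from centre to line = (−25)²/17 = 625/17.
Since d² < r², the line cuts the circle twice.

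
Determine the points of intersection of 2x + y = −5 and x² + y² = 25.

(−4, 3) and (0, −5)

Substitute y = −2x − 5:
5x² + 20x = 0  ⟹  x² + 4x = 0
x = 0 or x = −4, giving (0, −5) and (−4, 3).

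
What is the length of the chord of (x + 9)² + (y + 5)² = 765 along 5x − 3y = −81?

9√34

Substitute y = (81 + 5x)/3:
34x² + 1122x + 3060 = 0  ⟹  x² + 33x + 90 = 0
x = −3 or x = −30, giving (−3, 22) and (−30, −23).
Chord length = distance between (−3, 22) and (−30, −23) = √2754 = 9√34.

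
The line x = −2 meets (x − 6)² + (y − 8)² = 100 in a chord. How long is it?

12

The line gives x = −2. Substituting into the circle:
y² − 16y + 28 = 0
y = 14 or y = 2, giving (−2, 14) and (−2, 2).
|(−2, 14) − (−2, 2)| = √((0)² + (12)²) = 12.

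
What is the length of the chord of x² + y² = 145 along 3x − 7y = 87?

√58

The distance from (0, 0) to the line is 87/√58, and r² = 145.
Half the chord is √(r² − d²) = √(29/2), so the full chord is √58.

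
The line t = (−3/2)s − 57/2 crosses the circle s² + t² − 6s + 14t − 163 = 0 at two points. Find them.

Substitute t = (−57 − 3s)/2:
13s² + 234s + 1001 = 0  ⟹  s² + 18s + 77 = 0
s = −7 or s = −11, giving (−7, −18) and (−11, −12).

(−11, −12) and (−7, −18)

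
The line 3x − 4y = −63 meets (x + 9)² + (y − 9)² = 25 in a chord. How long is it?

Centre (−9, 9), r² = 25. Perpendicular distance d from centre to line = |0| / √25 = 0/√25.
Half the chord is √(r² − d²) = √(25), so the full chord is 10.

10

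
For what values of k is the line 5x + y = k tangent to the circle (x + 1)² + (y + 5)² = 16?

Tangency holds when the distance from the centre (−1, −5) to the line equals the radius 4:
|5·(−1) + 1·(−5) − k| / √26 = 4
|k − (−10)| = 4√26.

k = −10 ± 4√26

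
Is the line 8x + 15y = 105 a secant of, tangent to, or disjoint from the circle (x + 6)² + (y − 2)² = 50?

Centre (−6, 2), r² = 50. Distance² from centre to line = (−123)²/289 = 15129/289.
Since d² > r², the line lies outside the circle.

disjoint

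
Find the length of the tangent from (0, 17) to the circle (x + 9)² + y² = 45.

5√13

Centre (−9, 0), r² = 45. |PO|² = (9)² + (17)² = 370.
By the tangent–radius right angle, tangent length = √(|PO|² − r²) = √325 = 5√13.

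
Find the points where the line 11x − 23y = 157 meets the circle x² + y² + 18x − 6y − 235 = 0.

(−15, −14) and (8, −3)

From the line, y = (−157 + 11x)/23. Substituting:
650x² + 4550x − 78000 = 0  ⟹  x² + 7x − 120 = 0
x = 8 or x = −15, giving (8, −3) and (−15, −14).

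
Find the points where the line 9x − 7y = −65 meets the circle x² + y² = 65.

(−8, −1) and (−1, 8)

Express y = (65 + 9x)/7 and substitute into the circle:
130x² + 1170x + 1040 = 0  ⟹  x² + 9x + 8 = 0
x = −1 or x = −8, giving (−1, 8) and (−8, −1).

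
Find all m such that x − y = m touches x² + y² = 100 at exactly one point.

m = ±10√2

Tangency holds when the distance from the centre (0, 0) to the line equals the radius 10:
|1·0 − 1·0 − m| / √2 = 10
|m| = 10√2.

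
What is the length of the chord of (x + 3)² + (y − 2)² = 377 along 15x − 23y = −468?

From the line, y = (468 + 15x)/23. Substituting:
754x² + 15834x − 16588 = 0  ⟹  x² + 21x − 22 = 0
x = 1 or x = −22, giving (1, 21) and (−22, 6).
Chord length = distance between (1, 21) and (−22, 6) = √754 = √754.

√754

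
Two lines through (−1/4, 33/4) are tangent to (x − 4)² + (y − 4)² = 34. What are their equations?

Write the tangent as mx − y + (33/4 − m·(−1/4)) = 0 and set its distance from the centre to √34:
(17/4m − (−17/4))² = 34(m² + 1)
15m² − 34m + 15 = 0, so m = 5/3 or m = 3/5.
Through (−1/4, 33/4) these give 5x − 3y = −26 and 3x − 5y = −42.

5x − 3y = −26 and 3x − 5y = −42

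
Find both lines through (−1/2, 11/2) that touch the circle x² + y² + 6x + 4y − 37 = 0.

Write the tangent as mx − y + (11/2 − m·(−1/2)) = 0 and set its distance from the centre to 5√2:
(−5/2m − (−15/2))² = 50(m² + 1)
7m² + 6m − 1 = 0, so m = 1/7 or m = −1.
With m = 1/7: x − 7y = −39. With m = −1: x + y = 5.

x − 7y = −39 and x + y = 5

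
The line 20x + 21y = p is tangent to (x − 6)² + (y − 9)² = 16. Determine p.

For a tangent, require d(centre, line) = r = 4.
|20·6 + 21·9 − p| / √841 = 4
|p − (309)| = 4·29, so p = 425 or p = 193.

p = 193 or p = 425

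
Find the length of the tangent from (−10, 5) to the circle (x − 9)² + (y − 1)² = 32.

√345

With centre O = (9, 1), |OP|² = 377 and r² = 32.
By the tangent–radius right angle, tangent length = √(|PO|² − r²) = √345.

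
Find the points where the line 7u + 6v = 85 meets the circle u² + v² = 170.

Express v = (85 − 7u)/6 and substitute into the circle:
85u² − 1190u + 1105 = 0  ⟹  u² − 14u + 13 = 0
u = 13 or u = 1, giving (13, −1) and (1, 13).

(1, 13) and (13, −1)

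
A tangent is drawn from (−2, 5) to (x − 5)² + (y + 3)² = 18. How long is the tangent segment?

Centre (5, −3), r² = 18. |PO|² = (−7)² + (8)² = 113.
By the tangent–radius right angle, tangent length = √(|PO|² − r²) = √95.

√95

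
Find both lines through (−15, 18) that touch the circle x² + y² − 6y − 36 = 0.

Let a tangent through (−15, 18) have slope m. Its distance from (0, 3) must equal 3√5:
[m·(15) − (−15)]² = 45(m² + 1)
2m² + 5m + 2 = 0, so m = −1/2 or m = −2.
With m = −1/2: x + 2y = 21. With m = −2: 2x + y = −12.

x + 2y = 21 and 2x + y = −12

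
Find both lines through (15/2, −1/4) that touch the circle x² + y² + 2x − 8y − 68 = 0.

7x − 6y = 54 and 9x − 2y = 68

Let a tangent through (15/2, −1/4) have slope m. Its distance from (−1, 4) must equal √85:
[m·(−17/2) − (17/4)]² = 85(m² + 1)
12m² − 68m + 63 = 0, so m = 7/6 or m = 9/2.
With m = 7/6: 7x − 6y = 54. With m = 9/2: 9x − 2y = 68.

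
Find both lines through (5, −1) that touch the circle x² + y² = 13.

3x + 2y = 13 and 2x − 3y = 13

Write the tangent as mx − y + (−1 − m·(5)) = 0 and set its distance from the centre to √13:
(−5m − (1))² = 13(m² + 1)
6m² + 5m − 6 = 0, so m = −3/2 or m = 2/3.
Through (5, −1) these give 3x + 2y = 13 and 2x − 3y = 13.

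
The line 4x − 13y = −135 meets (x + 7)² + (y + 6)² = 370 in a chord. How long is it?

2√185

Centre (−7, −6), r² = 370. Perpendicular distance d from centre to line = |185| / √185 = 185/√185.
Half the chord is √(r² − d²) = √(185), so the full chord is 2√185.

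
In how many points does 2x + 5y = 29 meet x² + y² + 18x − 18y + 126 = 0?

Substituting the line into the circle gives 29x² + 514x + 1381 = 0.
Δ = 264196 − 160196 = 104000.
Two real roots: the line is a secant.

2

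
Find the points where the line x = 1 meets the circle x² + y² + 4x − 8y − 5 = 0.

The line gives x = 1. Substituting into the circle:
y² − 8y = 0
y = 8 or y = 0, giving (1, 8) and (1, 0).

(1, 0) and (1, 8)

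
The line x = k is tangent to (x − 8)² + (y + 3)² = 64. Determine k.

The line touches the circle iff its distance from (8, −3) is 8:
|1·8 + 0·(−3) − k| / √1 = 8
|k − (8)| = 8, so k = 16 or k = 0.

k = 0 or k = 16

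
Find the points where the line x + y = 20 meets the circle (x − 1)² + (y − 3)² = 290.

Substitute y = −x + 20:
2x² − 36x = 0  ⟹  x² − 18x = 0
x = 18 or x = 0, giving (18, 2) and (0, 20).

(0, 20) and (18, 2)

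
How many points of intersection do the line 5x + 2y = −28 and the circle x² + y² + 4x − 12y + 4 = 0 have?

Substituting the line into the circle gives 29x² + 416x + 1472 = 0.
Δ = 173056 − 170752 = 2304.
Two real roots: the line is a secant.

2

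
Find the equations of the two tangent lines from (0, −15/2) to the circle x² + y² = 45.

x − 2y = 15 and x + 2y = −15

Let a tangent through (0, −15/2) have slope m. Its distance from (0, 0) must equal 3√5:
[m·(0) − (15/2)]² = 45(m² + 1)
4m² − 1 = 0, so m = 1/2 or m = −1/2.
Through (0, −15/2) these give x − 2y = 15 and x + 2y = −15.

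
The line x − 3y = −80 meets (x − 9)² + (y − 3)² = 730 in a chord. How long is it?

6√10

Centre (9, 3), r² = 730. Perpendicular distance d from centre to line = |80| / √10 = 80/√10.
Half the chord is √(r² − d²) = √(90), so the full chord is 6√10.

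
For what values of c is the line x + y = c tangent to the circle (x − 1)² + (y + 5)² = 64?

For a tangent, require d(centre, line) = r = 8.
|1·1 + 1·(−5) − c| / √2 = 8
|c − (−4)| = 8√2.

c = −4 ± 8√2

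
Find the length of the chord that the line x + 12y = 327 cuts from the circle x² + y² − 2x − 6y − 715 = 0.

The distance from (1, 3) to the line is 290/√145, and r² = 725.
Half the chord is √(r² − d²) = √(145), so the full chord is 2√145.

2√145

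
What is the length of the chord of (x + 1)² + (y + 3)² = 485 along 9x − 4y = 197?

Centre (−1, −3), r² = 485. Perpendicular distance d from centre to line = |−194| / √97 = 194/√97.
Half the chord is √(r² − d²) = √(97), so the full chord is 2√97.

2√97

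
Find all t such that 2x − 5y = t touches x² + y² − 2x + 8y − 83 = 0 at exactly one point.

The line touches the circle iff its distance from (1, −4) is 10:
|2·1 − 5·(−4) − t| / √29 = 10
|t − (22)| = 10√29.

t = 22 ± 10√29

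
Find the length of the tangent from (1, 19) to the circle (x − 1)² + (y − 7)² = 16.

8√2

Centre (1, 7), r² = 16. |PO|² = (0)² + (12)² = 144.
By the tangent–radius right angle, tangent length = √(|PO|² − r²) = √128 = 8√2.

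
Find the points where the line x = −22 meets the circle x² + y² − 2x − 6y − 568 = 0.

(−22, −4) and (−22, 10)

The line gives x = −22. Substituting into the circle:
y² − 6y − 40 = 0
y = 10 or y = −4, giving (−22, 10) and (−22, −4).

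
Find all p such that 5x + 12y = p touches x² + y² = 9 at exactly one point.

p = −39 or p = 39

For a tangent, require d(centre, line) = r = 3.
|5·0 + 12·0 − p| / √169 = 3
|p| = 3·13, so p = 39 or p = −39.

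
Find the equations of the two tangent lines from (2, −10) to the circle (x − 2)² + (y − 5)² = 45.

Write the tangent as mx − y + (−10 − m·(2)) = 0 and set its distance from the centre to 3√5:
[m·(0) − (15)]² = 45(m² + 1)
m² − 4 = 0, so m = −2 or m = 2.
With m = −2: 2x + y = −6. With m = 2: 2x − y = 14.

2x + y = −6 and 2x − y = 14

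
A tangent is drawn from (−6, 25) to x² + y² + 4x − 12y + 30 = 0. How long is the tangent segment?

√367

With centre O = (−2, 6), |OP|² = 377 and r² = 10.
The tangent meets the radius at right angles, so tangent² = |PO|² − r² = 377 − 10 = 367.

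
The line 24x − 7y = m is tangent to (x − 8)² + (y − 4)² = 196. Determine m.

For a tangent, require d(centre, line) = r = 14.
|24·8 − 7·4 − m| / √625 = 14
|m − (164)| = 14·25, so m = 514 or m = −186.

m = −186 or m = 514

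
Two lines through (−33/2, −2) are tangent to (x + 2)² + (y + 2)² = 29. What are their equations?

2x − 5y = −23 and 2x + 5y = −43

Let a tangent through (−33/2, −2) have slope m. Its distance from (−2, −2) must equal √29:
[m·(29/2) − (0)]² = 29(m² + 1)
25m² − 4 = 0, so m = 2/5 or m = −2/5.
Through (−33/2, −2) these give 2x − 5y = −23 and 2x + 5y = −43.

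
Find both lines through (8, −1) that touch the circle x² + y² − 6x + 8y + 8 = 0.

Let a tangent through (8, −1) have slope m. Its distance from (3, −4) must equal √17:
(−5m − (−3))² = 17(m² + 1)
4m² − 15m − 4 = 0, so m = 4 or m = −1/4.
With m = 4: 4x − y = 33. With m = −1/4: x + 4y = 4.

4x − y = 33 and x + 4y = 4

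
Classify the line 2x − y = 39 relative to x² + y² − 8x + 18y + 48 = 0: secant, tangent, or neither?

d² = (2·4 − 1·(−9) − (39))²/5 = 484/5; r² = 49.
Since d² > r², the line lies outside the circle.

neither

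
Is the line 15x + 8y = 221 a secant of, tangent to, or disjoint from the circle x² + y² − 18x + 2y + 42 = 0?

d² = (15·9 + 8·(−1) − (221))²/289 = 8836/289; r² = 40.
Since d² < r², the line cuts the circle twice.

secant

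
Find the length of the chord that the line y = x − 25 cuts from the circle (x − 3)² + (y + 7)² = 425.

The distance from (3, −7) to the line is 15/√2, and r² = 425.
Half the chord is √(r² − d²) = √(625/2), so the full chord is 25√2.

25√2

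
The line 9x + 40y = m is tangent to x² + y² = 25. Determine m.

The line touches the circle iff its distance from (0, 0) is 5:
|9·0 + 40·0 − m| / √1681 = 5
|m| = 5·41, so m = 205 or m = −205.

m = −205 or m = 205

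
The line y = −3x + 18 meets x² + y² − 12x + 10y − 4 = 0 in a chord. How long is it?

Express y = −3x + 18 and substitute into the circle:
10x² − 150x + 500 = 0  ⟹  x² − 15x + 50 = 0
x = 10 or x = 5, giving (10, −12) and (5, 3).
Chord length = distance between (10, −12) and (5, 3) = √250 = 5√10.

5√10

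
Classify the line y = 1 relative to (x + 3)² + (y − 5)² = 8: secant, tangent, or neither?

Substituting the line into the circle gives x² + 6x + 17 = 0.
Discriminant = (6)² − 4·1·(17) = −32 < 0.
No real roots: the line does not meet the circle.

neither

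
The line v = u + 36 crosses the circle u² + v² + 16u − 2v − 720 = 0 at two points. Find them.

Substitute v = u + 36:
2u² + 86u + 504 = 0  ⟹  u² + 43u + 252 = 0
u = −7 or u = −36, giving (−7, 29) and (−36, 0).

(−36, 0) and (−7, 29)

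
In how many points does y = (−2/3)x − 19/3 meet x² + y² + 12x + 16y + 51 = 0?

2

d² = (2·(−6) + 3·(−8) − (−19))²/13 = 289/13; r² = 49.
Since d² < r², the line cuts the circle twice.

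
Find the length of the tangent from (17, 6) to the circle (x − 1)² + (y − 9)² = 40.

With centre O = (1, 9), |OP|² = 265 and r² = 40.
The tangent meets the radius at right angles, so tangent² = |PO|² − r² = 265 − 40 = 225.

15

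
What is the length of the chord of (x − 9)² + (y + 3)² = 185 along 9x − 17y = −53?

Centre (9, −3), r² = 185. Perpendicular distance d from centre to line = |185| / √370 = 185/√370.
Chord = 2√(r² − d²) = 2·√(185/2) = √370.

√370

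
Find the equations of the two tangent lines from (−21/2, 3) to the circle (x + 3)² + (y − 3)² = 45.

A line y − (3) = m(x − (−21/2)) is tangent when its distance from (−3, 3) is 3√5:
[m·(15/2) − (0)]² = 45(m² + 1)
m² − 4 = 0, so m = −2 or m = 2.
With m = −2: 2x + y = −18. With m = 2: 2x − y = −24.

2x + y = −18 and 2x − y = −24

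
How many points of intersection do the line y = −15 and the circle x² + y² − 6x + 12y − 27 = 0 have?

0

Substituting the line into the circle gives x² − 6x + 18 = 0.
Δ = 36 − 72 = −36.
No real roots: the line does not meet the circle.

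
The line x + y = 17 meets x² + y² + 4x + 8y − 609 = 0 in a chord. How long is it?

The distance from (−2, −4) to the line is 23/√2, and r² = 629.
Half the chord is √(r² − d²) = √(729/2), so the full chord is 27√2.

27√2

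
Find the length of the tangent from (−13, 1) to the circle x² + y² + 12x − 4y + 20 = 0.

√30

The centre is (−6, 2) and r = 2√5. The square of the distance from P to the centre is 49 + 1 = 50.
The tangent meets the radius at right angles, so tangent² = |PO|² − r² = 50 − 20 = 30.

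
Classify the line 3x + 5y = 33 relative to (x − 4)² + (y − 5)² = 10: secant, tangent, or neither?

Substituting the line into the circle gives 34x² − 248x + 214 = 0.
Δ = 61504 − 29104 = 32400.
Two real roots: the line is a secant.

secant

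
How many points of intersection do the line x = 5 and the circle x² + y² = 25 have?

1

Substituting the line into the circle gives y² = 0.
Discriminant = (0)² − 4·1·(0) = 0.
A repeated root: the line is tangent.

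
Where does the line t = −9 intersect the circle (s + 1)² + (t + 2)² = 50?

(−2, −9) and (0, −9)

Substitute t = −9:
s² + 2s = 0
s = 0 or s = −2, giving (0, −9) and (−2, −9).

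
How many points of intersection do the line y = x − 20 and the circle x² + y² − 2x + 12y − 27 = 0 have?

d² = (1·1 − 1·(−6) − (20))²/2 = 169/2; r² = 64.
Since d² > r², the line lies outside the circle.

0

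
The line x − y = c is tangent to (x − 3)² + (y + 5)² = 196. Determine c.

Tangency holds when the distance from the centre (3, −5) to the line equals the radius 14:
|1·3 − 1·(−5) − c| / √2 = 14
|c − (8)| = 14√2.

c = 8 ± 14√2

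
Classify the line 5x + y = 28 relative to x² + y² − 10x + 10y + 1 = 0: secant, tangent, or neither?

Centre (5, −5), r² = 49. Distance² from centre to line = (−8)²/26 = 32/13.
Since d² < r², the line cuts the circle twice.

secant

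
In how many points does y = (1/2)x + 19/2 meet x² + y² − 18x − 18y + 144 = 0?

0

Substituting the line into the circle gives 5x² − 70x + 253 = 0.
Δ = 4900 − 5060 = −160.
No real roots: the line does not meet the circle.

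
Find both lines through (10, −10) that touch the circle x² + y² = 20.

Write the tangent as mx − y + (−10 − m·(10)) = 0 and set its distance from the centre to 2√5:
[m·(−10) − (10)]² = 20(m² + 1)
2m² + 5m + 2 = 0, so m = −2 or m = −1/2.
Through (10, −10) these give 2x + y = 10 and x + 2y = −10.

2x + y = 10 and x + 2y = −10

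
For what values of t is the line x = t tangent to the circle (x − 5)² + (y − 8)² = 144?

Tangency holds when the distance from the centre (5, 8) to the line equals the radius 12:
|1·5 + 0·8 − t| / √1 = 12
|t − (5)| = 12, so t = 17 or t = −7.

t = −7 or t = 17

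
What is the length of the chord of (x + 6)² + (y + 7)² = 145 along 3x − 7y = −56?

The distance from (−6, −7) to the line is 87/√58, and r² = 145.
Half the chord is √(r² − d²) = √(29/2), so the full chord is √58.

√58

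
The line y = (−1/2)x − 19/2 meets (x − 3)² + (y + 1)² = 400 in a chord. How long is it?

Express y = (−19 − x)/2 and substitute into the circle:
5x² + 10x − 1275 = 0  ⟹  x² + 2x − 255 = 0
x = 15 or x = −17, giving (15, −17) and (−17, −1).
|(15, −17) − (−17, −1)| = √((32)² + (−16)²) = 16√5.

16√5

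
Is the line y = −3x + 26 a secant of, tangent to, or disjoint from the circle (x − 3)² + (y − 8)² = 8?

Substituting the line into the circle gives 10x² − 114x + 325 = 0.
Discriminant = (−114)² − 4·10·(325) = −4 < 0.
No real roots: the line does not meet the circle.

disjoint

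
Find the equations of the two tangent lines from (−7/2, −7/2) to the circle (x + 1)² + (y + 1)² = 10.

Let a tangent through (−7/2, −7/2) have slope m. Its distance from (−1, −1) must equal √10:
(5/2m − (5/2))² = 10(m² + 1)
3m² + 10m + 3 = 0, so m = −1/3 or m = −3.
With m = −1/3: x + 3y = −14. With m = −3: 3x + y = −14.

x + 3y = −14 and 3x + y = −14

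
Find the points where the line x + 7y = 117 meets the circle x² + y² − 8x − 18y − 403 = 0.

(−16, 19) and (26, 13)

Substitute y = (117 − x)/7:
50x² − 500x − 20800 = 0  ⟹  x² − 10x − 416 = 0
x = 26 or x = −16, giving (26, 13) and (−16, 19).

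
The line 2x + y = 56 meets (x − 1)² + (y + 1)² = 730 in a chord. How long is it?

10√5

Express y = −2x + 56 and substitute into the circle:
5x² − 230x + 2520 = 0  ⟹  x² − 46x + 504 = 0
x = 28 or x = 18, giving (28, 0) and (18, 20).
|(28, 0) − (18, 20)| = √((10)² + (−20)²) = 10√5.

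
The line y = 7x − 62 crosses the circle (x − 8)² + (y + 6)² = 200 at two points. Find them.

From the line, y = 7x − 62. Substituting:
50x² − 800x + 3000 = 0  ⟹  x² − 16x + 60 = 0
x = 10 or x = 6, giving (10, 8) and (6, −20).

(6, −20) and (10, 8)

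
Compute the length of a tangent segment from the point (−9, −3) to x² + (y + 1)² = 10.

5√3

Centre (0, −1), r² = 10. |PO|² = (−9)² + (−2)² = 85.
By the tangent–radius right angle, tangent length = √(|PO|² − r²) = √75 = 5√3.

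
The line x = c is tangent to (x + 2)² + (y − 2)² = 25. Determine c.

c = −7 or c = 3

The line touches the circle iff its distance from (−2, 2) is 5:
|1·(−2) + 0·2 − c| / √1 = 5
|c − (−2)| = 5, so c = 3 or c = −7.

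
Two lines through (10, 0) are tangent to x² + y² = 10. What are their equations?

Write the tangent as mx − y + (0 − m·(10)) = 0 and set its distance from the centre to √10:
(−10m − (0))² = 10(m² + 1)
9m² − 1 = 0, so m = −1/3 or m = 1/3.
With m = −1/3: x + 3y = 10. With m = 1/3: x − 3y = 10.

x + 3y = 10 and x − 3y = 10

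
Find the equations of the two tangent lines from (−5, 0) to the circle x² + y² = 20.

Write the tangent as mx − y + (0 − m·(−5)) = 0 and set its distance from the centre to 2√5:
[m·(5) − (0)]² = 20(m² + 1)
m² − 4 = 0, so m = 2 or m = −2.
With m = 2: 2x − y = −10. With m = −2: 2x + y = −10.

2x − y = −10 and 2x + y = −10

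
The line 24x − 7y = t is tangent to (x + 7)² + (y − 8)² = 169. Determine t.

t = −549 or t = 101

The line touches the circle iff its distance from (−7, 8) is 13:
|24·(−7) − 7·8 − t| / √625 = 13
|t − (−224)| = 13·25, so t = 101 or t = −549.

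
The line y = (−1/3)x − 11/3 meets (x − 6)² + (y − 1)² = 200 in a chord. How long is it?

8√10

Centre (6, 1), r² = 200. Perpendicular distance d from centre to line = |20| / √10 = 20/√10.
Chord = 2√(r² − d²) = 2·√(160) = 8√10.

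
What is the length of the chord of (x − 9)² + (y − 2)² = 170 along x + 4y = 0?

Centre (9, 2), r² = 170. Perpendicular distance d from centre to line = |17| / √17 = 17/√17.
Chord = 2√(r² − d²) = 2·√(153) = 6√17.

6√17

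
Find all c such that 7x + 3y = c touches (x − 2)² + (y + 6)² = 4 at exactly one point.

c = −4 ± 2√58

For a tangent, require d(centre, line) = r = 2.
|7·2 + 3·(−6) − c| / √58 = 2
|c − (−4)| = 2√58.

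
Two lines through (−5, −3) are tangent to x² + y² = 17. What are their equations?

x + 4y = −17 and 4x − y = −17

Write the tangent as mx − y + (−3 − m·(−5)) = 0 and set its distance from the centre to √17:
[m·(5) − (3)]² = 17(m² + 1)
4m² − 15m − 4 = 0, so m = −1/4 or m = 4.
Through (−5, −3) these give x + 4y = −17 and 4x − y = −17.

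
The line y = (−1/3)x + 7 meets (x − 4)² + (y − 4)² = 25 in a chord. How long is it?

3√10

Express y = (21 − x)/3 and substitute into the circle:
10x² − 90x = 0  ⟹  x² − 9x = 0
x = 9 or x = 0, giving (9, 4) and (0, 7).
Chord length = distance between (9, 4) and (0, 7) = √90 = 3√10.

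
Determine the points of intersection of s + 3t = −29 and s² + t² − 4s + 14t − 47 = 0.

(−8, −7) and (10, −13)

From the line, t = (−29 − s)/3. Substituting:
10s² − 20s − 800 = 0  ⟹  s² − 2s − 80 = 0
s = 10 or s = −8, giving (10, −13) and (−8, −7).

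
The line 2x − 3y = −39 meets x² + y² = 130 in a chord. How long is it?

2√13

Substitute y = (39 + 2x)/3:
13x² + 156x + 351 = 0  ⟹  x² + 12x + 27 = 0
x = −3 or x = −9, giving (−3, 11) and (−9, 7).
Chord length = distance between (−3, 11) and (−9, 7) = √52 = 2√13.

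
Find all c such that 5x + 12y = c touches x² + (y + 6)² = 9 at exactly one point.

For a tangent, require d(centre, line) = r = 3.
|5·0 + 12·(−6) − c| / √169 = 3
|c − (−72)| = 3·13, so c = −33 or c = −111.

c = −111 or c = −33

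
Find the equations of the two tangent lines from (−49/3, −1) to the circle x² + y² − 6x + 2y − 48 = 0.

Write the tangent as mx − y + (−1 − m·(−49/3)) = 0 and set its distance from the centre to √58:
[m·(58/3) − (0)]² = 58(m² + 1)
49m² − 9 = 0, so m = −3/7 or m = 3/7.
With m = −3/7: 3x + 7y = −56. With m = 3/7: 3x − 7y = −42.

3x + 7y = −56 and 3x − 7y = −42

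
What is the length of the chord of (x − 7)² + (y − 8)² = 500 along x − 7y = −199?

10√2

Centre (7, 8), r² = 500. Perpendicular distance d from centre to line = |150| / √50 = 150/√50.
Chord = 2√(r² − d²) = 2·√(50) = 10√2.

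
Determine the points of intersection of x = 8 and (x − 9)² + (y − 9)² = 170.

The line gives x = 8. Substituting into the circle:
y² − 18y − 88 = 0
y = 22 or y = −4, giving (8, 22) and (8, −4).

(8, −4) and (8, 22)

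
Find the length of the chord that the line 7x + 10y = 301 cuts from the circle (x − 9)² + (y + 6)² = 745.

From the line, y = (301 − 7x)/10. Substituting:
149x² − 6854x + 63921 = 0  ⟹  x² − 46x + 429 = 0
x = 33 or x = 13, giving (33, 7) and (13, 21).
Chord length = distance between (33, 7) and (13, 21) = √596 = 2√149.

2√149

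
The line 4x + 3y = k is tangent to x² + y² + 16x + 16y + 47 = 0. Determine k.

The line touches the circle iff its distance from (−8, −8) is 9:
|4·(−8) + 3·(−8) − k| / √25 = 9
|k − (−56)| = 9·5, so k = −11 or k = −101.

k = −101 or k = −11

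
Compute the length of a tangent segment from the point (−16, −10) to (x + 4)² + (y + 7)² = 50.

√103

The centre is (−4, −7) and r = 5√2. The square of the distance from P to the centre is 144 + 9 = 153.
Power of the point: PT² = |PO|² − r² = 103, so PT = √103.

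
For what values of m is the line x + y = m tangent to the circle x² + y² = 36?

m = ±6√2

For a tangent, require d(centre, line) = r = 6.
|1·0 + 1·0 − m| / √2 = 6
|m| = 6√2.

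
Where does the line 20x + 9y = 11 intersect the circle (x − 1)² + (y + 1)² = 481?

Express y = (11 − 20x)/9 and substitute into the circle:
481x² − 962x − 38480 = 0  ⟹  x² − 2x − 80 = 0
x = 10 or x = −8, giving (10, −21) and (−8, 19).

(−8, 19) and (10, −21)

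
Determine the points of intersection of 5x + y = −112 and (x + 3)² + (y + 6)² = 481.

(−23, 3) and (−18, −22)

Substitute y = −5x − 112:
26x² + 1066x + 10764 = 0  ⟹  x² + 41x + 414 = 0
x = −18 or x = −23, giving (−18, −22) and (−23, 3).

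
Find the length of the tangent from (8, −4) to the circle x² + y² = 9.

√71

The centre is (0, 0) and r = 3. The square of the distance from P to the centre is 64 + 16 = 80.
The tangent meets the radius at right angles, so tangent² = |PO|² − r² = 80 − 9 = 71.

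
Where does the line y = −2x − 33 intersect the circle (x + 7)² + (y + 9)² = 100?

(−15, −3) and (−7, −19)

Substitute y = −2x − 33:
5x² + 110x + 525 = 0  ⟹  x² + 22x + 105 = 0
x = −7 or x = −15, giving (−7, −19) and (−15, −3).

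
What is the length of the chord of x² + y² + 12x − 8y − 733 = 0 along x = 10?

Centre (−6, 4), r² = 785. Perpendicular distance d from centre to line = |−16| / √1 = 16.
Chord = 2√(r² − d²) = 2·√(529) = 46.

46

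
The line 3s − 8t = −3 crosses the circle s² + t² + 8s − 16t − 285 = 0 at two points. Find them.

(−17, −6) and (15, 6)

Express t = (3 + 3s)/8 and substitute into the circle:
73s² + 146s − 18615 = 0  ⟹  s² + 2s − 255 = 0
s = 15 or s = −17, giving (15, 6) and (−17, −6).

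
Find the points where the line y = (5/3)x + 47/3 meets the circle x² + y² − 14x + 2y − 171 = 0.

From the line, y = (47 + 5x)/3. Substituting:
34x² + 374x + 952 = 0  ⟹  x² + 11x + 28 = 0
x = −4 or x = −7, giving (−4, 9) and (−7, 4).

(−7, 4) and (−4, 9)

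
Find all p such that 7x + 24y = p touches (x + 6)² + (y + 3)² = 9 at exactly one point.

p = −189 or p = −39

For a tangent, require d(centre, line) = r = 3.
|7·(−6) + 24·(−3) − p| / √625 = 3
|p − (−114)| = 3·25, so p = −39 or p = −189.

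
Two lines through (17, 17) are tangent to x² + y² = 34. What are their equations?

Write the tangent as mx − y + (17 − m·(17)) = 0 and set its distance from the centre to √34:
[m·(−17) − (−17)]² = 34(m² + 1)
15m² − 34m + 15 = 0, so m = 5/3 or m = 3/5.
With m = 5/3: 5x − 3y = 34. With m = 3/5: 3x − 5y = −34.

5x − 3y = 34 and 3x − 5y = −34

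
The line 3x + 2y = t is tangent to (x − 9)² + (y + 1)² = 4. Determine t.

t = 25 ± 2√13

Tangency holds when the distance from the centre (9, −1) to the line equals the radius 2:
|3·9 + 2·(−1) − t| / √13 = 2
|t − (25)| = 2√13.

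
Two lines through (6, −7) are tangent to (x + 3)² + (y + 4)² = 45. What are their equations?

A line y − (−7) = m(x − (6)) is tangent when its distance from (−3, −4) is 3√5:
[m·(−9) − (3)]² = 45(m² + 1)
2m² + 3m − 2 = 0, so m = 1/2 or m = −2.
With m = 1/2: x − 2y = 20. With m = −2: 2x + y = 5.

x − 2y = 20 and 2x + y = 5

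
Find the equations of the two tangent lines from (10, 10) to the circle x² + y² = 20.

2x − y = 10 and x − 2y = −10

Write the tangent as mx − y + (10 − m·(10)) = 0 and set its distance from the centre to 2√5:
(−10m − (−10))² = 20(m² + 1)
2m² − 5m + 2 = 0, so m = 2 or m = 1/2.
Through (10, 10) these give 2x − y = 10 and x − 2y = −10.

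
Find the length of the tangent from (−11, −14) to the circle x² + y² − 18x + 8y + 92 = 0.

Centre (9, −4), r² = 5. |PO|² = (−20)² + (−10)² = 500.
The tangent meets the radius at right angles, so tangent² = |PO|² − r² = 500 − 5 = 495.

3√55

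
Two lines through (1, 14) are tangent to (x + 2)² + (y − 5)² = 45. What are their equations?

x − 2y = −27 and 2x + y = 16

A line y − (14) = m(x − (1)) is tangent when its distance from (−2, 5) is 3√5:
(−3m − (−9))² = 45(m² + 1)
2m² + 3m − 2 = 0, so m = 1/2 or m = −2.
With m = 1/2: x − 2y = −27. With m = −2: 2x + y = 16.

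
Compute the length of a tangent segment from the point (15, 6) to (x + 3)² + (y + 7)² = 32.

The centre is (−3, −7) and r = 4√2. The square of the distance from P to the centre is 324 + 169 = 493.
Power of the point: PT² = |PO|² − r² = 461, so PT = √461.

√461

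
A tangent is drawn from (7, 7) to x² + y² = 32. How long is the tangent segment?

Centre (0, 0), r² = 32. |PO|² = (7)² + (7)² = 98.
The tangent meets the radius at right angles, so tangent² = |PO|² − r² = 98 − 32 = 66.

√66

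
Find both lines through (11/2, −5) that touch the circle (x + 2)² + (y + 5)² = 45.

2x + y = 6 and 2x − y = 16

A line y − (−5) = m(x − (11/2)) is tangent when its distance from (−2, −5) is 3√5:
(−15/2m − (0))² = 45(m² + 1)
m² − 4 = 0, so m = −2 or m = 2.
With m = −2: 2x + y = 6. With m = 2: 2x − y = 16.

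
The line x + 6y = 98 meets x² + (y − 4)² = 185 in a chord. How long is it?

From the line, y = (98 − x)/6. Substituting:
37x² − 148x − 1184 = 0  ⟹  x² − 4x − 32 = 0
x = 8 or x = −4, giving (8, 15) and (−4, 17).
|(8, 15) − (−4, 17)| = √((12)² + (−2)²) = 2√37.

2√37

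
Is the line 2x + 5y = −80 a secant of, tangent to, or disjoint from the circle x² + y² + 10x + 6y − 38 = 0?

disjoint

Substituting the line into the circle gives 29x² + 510x + 3050 = 0.
Discriminant = (510)² − 4·29·(3050) = −93700 < 0.
No real roots: the line does not meet the circle.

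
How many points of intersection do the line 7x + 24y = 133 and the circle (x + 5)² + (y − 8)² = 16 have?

2

Centre (−5, 8), r² = 16. Distance² from centre to line = (24)²/625 = 576/625.
Since d² < r², the line cuts the circle twice.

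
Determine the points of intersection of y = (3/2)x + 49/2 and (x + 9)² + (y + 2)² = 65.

(−17, −1) and (−13, 5)

Substitute y = (49 + 3x)/2:
13x² + 390x + 2873 = 0  ⟹  x² + 30x + 221 = 0
x = −13 or x = −17, giving (−13, 5) and (−17, −1).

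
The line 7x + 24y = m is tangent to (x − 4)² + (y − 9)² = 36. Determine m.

Tangency holds when the distance from the centre (4, 9) to the line equals the radius 6:
|7·4 + 24·9 − m| / √625 = 6
|m − (244)| = 6·25, so m = 394 or m = 94.

m = 94 or m = 394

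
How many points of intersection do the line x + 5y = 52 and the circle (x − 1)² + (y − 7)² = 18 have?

d² = (1·1 + 5·7 − (52))²/26 = 128/13; r² = 18.
Since d² < r², the line cuts the circle twice.

2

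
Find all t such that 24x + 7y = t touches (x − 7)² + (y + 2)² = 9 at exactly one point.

t = 79 or t = 229

For a tangent, require d(centre, line) = r = 3.
|24·7 + 7·(−2) − t| / √625 = 3
|t − (154)| = 3·25, so t = 229 or t = 79.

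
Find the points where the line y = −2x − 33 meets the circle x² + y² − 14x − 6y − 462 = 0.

(−15, −3) and (−11, −11)

From the line, y = −2x − 33. Substituting:
5x² + 130x + 825 = 0  ⟹  x² + 26x + 165 = 0
x = −11 or x = −15, giving (−11, −11) and (−15, −3).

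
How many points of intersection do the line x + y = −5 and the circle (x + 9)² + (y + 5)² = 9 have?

d² = (1·(−9) + 1·(−5) − (−5))²/2 = 81/2; r² = 9.
Since d² > r², the line lies outside the circle.

0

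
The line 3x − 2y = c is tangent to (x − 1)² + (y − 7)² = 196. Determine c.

c = −11 ± 14√13

Tangency holds when the distance from the centre (1, 7) to the line equals the radius 14:
|3·1 − 2·7 − c| / √13 = 14
|c − (−11)| = 14√13.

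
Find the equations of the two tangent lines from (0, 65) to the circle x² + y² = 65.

A line y − (65) = m(x − (0)) is tangent when its distance from (0, 0) is √65:
(0m − (−65))² = 65(m² + 1)
m² − 64 = 0, so m = 8 or m = −8.
Through (0, 65) these give 8x − y = −65 and 8x + y = 65.

8x − y = −65 and 8x + y = 65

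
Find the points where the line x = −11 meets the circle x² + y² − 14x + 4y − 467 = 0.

(−11, −16) and (−11, 12)

The line gives x = −11. Substituting into the circle:
y² + 4y − 192 = 0
y = 12 or y = −16, giving (−11, 12) and (−11, −16).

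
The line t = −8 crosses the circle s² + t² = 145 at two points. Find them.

From the line, t = −8. Substituting:
s² − 81 = 0
s = 9 or s = −9, giving (9, −8) and (−9, −8).

(−9, −8) and (9, −8)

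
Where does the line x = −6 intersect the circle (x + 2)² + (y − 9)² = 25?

(−6, 6) and (−6, 12)

The line gives x = −6. Substituting into the circle:
y² − 18y + 72 = 0
y = 12 or y = 6, giving (−6, 12) and (−6, 6).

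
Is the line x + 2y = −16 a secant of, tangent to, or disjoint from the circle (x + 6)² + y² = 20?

Substituting the line into the circle gives 5x² + 80x + 320 = 0.
Discriminant = (80)² − 4·5·(320) = 0.
A repeated root: the line is tangent.

tangent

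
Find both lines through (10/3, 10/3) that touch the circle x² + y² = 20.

A line y − (10/3) = m(x − (10/3)) is tangent when its distance from (0, 0) is 2√5:
(−10/3m − (−10/3))² = 20(m² + 1)
2m² + 5m + 2 = 0, so m = −1/2 or m = −2.
Through (10/3, 10/3) these give x + 2y = 10 and 2x + y = 10.

x + 2y = 10 and 2x + y = 10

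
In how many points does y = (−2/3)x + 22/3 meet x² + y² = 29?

Centre (0, 0), r² = 29. Distance² from centre to line = (−22)²/13 = 484/13.
Since d² > r², the line lies outside the circle.

0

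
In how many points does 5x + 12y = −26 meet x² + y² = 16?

2

Centre (0, 0), r² = 16. Distance² from centre to line = (26)²/169 = 4.
Since d² < r², the line cuts the circle twice.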